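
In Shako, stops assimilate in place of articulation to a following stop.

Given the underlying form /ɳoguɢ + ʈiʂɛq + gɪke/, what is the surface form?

[ɳoguɖʈiʂɛkgɪke]

/ɢ/ is a voiced uvular stop. The following trigger /ʈ/ is retroflex, so /ɢ/ must become retroflex as well.
A voiced retroflex stop is [ɖ], so the surface segment is [ɖ].
At the second juncture, /q/ likewise becomes [k] adjacent to /g/.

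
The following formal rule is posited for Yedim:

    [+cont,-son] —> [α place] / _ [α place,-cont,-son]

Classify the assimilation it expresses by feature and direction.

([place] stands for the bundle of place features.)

The rule copies the place features (abbreviated [place]) from the environment onto the target, so the assimilating feature is place.
Since the environment is written after the underscore, the trigger follows the target; the direction is regressive.

regressive place assimilation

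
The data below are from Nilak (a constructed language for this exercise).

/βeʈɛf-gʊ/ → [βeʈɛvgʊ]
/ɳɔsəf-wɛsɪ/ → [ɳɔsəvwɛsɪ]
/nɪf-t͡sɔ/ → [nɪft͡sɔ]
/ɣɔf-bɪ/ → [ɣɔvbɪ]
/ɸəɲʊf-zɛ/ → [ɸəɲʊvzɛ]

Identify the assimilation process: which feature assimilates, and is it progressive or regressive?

Comparing underlying and surface forms, /f/ → [v] is the alternation; the neighbouring /g/ is constant.
The change voiceless → voiced matches the voicing of the following /g/, identifying this as voicing assimilation.
Place and manner are unchanged, so the assimilation is partial, not total.
The other alternating forms pattern the same way: /f/ → [v] before /w/ (voiceless → voiced, matching voiced); /f/ → [v] before /b/ (voiceless → voiced, matching voiced); /f/ → [v] before /z/ (voiceless → voiced, matching voiced) — only voicing changes, and always toward the following segment.
Nothing changes in [nɪft͡sɔ]: there the adjacent consonants already agree in voicing (/f/ and /t͡s/ are both voiceless), so this form is consistent with the same rule.
The trigger is the following segment, so the direction is regressive (anticipatory).

regressive voicing assimilation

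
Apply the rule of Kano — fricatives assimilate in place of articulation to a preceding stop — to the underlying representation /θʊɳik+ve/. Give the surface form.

[θʊɳikɣe]

The rule targets /v/ (voiced labiodental fricative), which sits after the trigger /k/ (velar).
A voiced velar fricative is [ɣ], so the surface segment is [ɣ].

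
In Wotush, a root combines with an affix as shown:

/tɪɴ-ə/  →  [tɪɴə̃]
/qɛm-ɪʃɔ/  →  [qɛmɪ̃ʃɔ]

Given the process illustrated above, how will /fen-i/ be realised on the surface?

[fenĩ]

The data show progressive nasality assimilation (vowel nasalisation): /ə/ → [ə̃] after /ɴ/; /ɪ/ → [ɪ̃] after /m/ — a vowel is nasalised by an immediately preceding nasal consonant.
The vowel /i/ is adjacent to the preceding nasal /n/, so it acquires [+nasal] and surfaces as [ĩ].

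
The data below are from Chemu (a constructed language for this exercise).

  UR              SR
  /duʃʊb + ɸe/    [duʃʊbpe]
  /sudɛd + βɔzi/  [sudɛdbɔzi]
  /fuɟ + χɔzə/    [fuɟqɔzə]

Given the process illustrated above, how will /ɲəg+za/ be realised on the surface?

The data show progressive manner assimilation: /ɸ/ → [p] after /b/; /β/ → [b] after /d/; /χ/ → [q] after /ɟ/. In each pair only manner changes, matching the preceding consonant, while place and voice stay constant.
The rule targets /z/ (voiced alveolar fricative), which sits after the trigger /g/ (stop).
A voiced alveolar stop is [d], so the surface segment is [d].

[ɲəgda]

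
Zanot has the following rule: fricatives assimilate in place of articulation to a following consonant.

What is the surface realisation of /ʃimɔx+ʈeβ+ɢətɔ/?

[ʃimɔʂʈeʁɢətɔ]

/x/ is a voiceless velar fricative. The following trigger /ʈ/ is retroflex, so /x/ must become retroflex as well.
Changing only its place to retroflex gives [ʂ] — the voiceless retroflex fricative.
At the second juncture, /β/ likewise becomes [ʁ] adjacent to /ɢ/.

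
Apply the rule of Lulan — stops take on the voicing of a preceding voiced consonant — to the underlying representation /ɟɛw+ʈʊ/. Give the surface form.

The rule targets /ʈ/ (voiceless retroflex stop), which sits after the trigger /w/ (voiced).
The voiced retroflex stop is [ɖ], so /ʈ/ → [ɖ].

[ɟɛwɖʊ]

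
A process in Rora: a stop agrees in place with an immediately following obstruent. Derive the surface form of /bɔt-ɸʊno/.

[bɔpɸʊno]

/t/ is a voiceless alveolar stop. The following trigger /ɸ/ is bilabial, so /t/ must become bilabial as well.
A voiceless bilabial stop is [p], so the surface segment is [p].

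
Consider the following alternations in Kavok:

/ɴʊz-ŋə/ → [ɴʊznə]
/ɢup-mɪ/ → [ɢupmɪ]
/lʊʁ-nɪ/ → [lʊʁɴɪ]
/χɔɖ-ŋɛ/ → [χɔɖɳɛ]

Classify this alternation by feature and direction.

progressive place assimilation

The segment that alternates is /ŋ/, which surfaces as [n] when adjacent to /z/.
/ŋ/ is velar while /z/ is alveolar; the output [n] is alveolar, matching the trigger — so the feature that spreads is place.
Manner and voice are unchanged, so the assimilation is partial, not total.
The other alternating forms pattern the same way: /n/ → [ɴ] after /ʁ/ (alveolar → uvular, matching uvular); /ŋ/ → [ɳ] after /ɖ/ (velar → retroflex, matching retroflex) — only place changes, and always toward the preceding segment.
Nothing changes in [ɢupmɪ]: there the adjacent consonants already agree in place (/m/ and /p/ are both bilabial), so this form is consistent with the same rule.
Since the segment that changes follows the conditioning segment, the assimilation is progressive.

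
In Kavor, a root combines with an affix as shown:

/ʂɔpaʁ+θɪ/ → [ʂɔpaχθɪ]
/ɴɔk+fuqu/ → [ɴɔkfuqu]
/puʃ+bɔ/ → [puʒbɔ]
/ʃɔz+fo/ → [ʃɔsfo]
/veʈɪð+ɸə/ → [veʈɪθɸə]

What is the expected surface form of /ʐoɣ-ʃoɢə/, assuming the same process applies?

The data show regressive voicing assimilation: /ʁ/ → [χ] before /θ/; /ʃ/ → [ʒ] before /b/; /z/ → [s] before /f/; /ð/ → [θ] before /ɸ/. In each pair only voicing changes, matching the following consonant, while place and manner stay constant.
Nothing changes in [ɴɔkfuqu]: there the adjacent consonants already agree in voicing (/k/ and /f/ are both voiceless), so this form is consistent with the same rule.
The rule targets /ɣ/ (voiced velar fricative), which sits before the trigger /ʃ/ (voiceless).
A voiceless velar fricative is [x], so the surface segment is [x].

[ʐoxʃoɢə]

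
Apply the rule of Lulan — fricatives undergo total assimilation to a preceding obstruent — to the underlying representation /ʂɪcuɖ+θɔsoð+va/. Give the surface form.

/θ/ is the segment targeted by the rule; it sits immediately after /ɖ/, so it assimilates completely and surfaces as [ɖ].
The same rule applies at the second boundary: /v/ → [ð] next to /ð/.

[ʂɪcuɖɖɔsoðða]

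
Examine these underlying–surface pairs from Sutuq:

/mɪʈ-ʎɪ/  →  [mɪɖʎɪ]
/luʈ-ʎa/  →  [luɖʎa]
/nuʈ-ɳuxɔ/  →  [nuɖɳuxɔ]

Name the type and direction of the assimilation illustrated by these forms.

Comparing underlying and surface forms, /ʈ/ → [ɖ] is the alternation; the neighbouring /ʎ/ is constant.
The change voiceless → voiced matches the voicing of the following /ʎ/, identifying this as voicing assimilation.
Place and manner are unchanged, so the assimilation is partial, not total.
Checking the remaining alternation: /ʈ/ → [ɖ] before /ɳ/ (voiceless → voiced, matching voiced) — only voicing changes, and always toward the following segment.
The trigger is the following segment, so the direction is regressive (anticipatory).

regressive voicing assimilation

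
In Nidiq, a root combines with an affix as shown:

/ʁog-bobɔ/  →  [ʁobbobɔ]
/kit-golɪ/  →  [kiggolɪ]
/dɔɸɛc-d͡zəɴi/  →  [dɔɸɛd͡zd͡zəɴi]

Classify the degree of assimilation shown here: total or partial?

The segment that alternates is /t/, which surfaces as [g] when adjacent to /g/.
The output [g] is identical to the trigger /g/ — every feature (place, manner, voicing) has been copied — so this is total assimilation.
The remaining alternations confirm this: /g/ → [b] before /b/; /c/ → [d͡z] before /d͡z/ — in each case the output is a copy of the following consonant.

total assimilation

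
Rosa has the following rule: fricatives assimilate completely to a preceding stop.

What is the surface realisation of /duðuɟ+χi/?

/χ/ is the segment targeted by the rule; it sits immediately after /ɟ/, so it assimilates completely and surfaces as [ɟ].

[duðuɟɟi]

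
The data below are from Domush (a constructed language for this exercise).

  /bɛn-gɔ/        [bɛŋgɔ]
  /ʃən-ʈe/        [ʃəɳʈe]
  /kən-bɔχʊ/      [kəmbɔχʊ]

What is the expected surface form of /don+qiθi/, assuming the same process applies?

The data show regressive place assimilation: /n/ → [ŋ] before /g/; /n/ → [ɳ] before /ʈ/; /n/ → [m] before /b/. In each pair only place changes, matching the following consonant, while manner and voice stay constant.
/n/ is a voiced alveolar nasal. The following trigger /q/ is uvular, so /n/ must become uvular as well.
The voiced uvular nasal is [ɴ], so /n/ → [ɴ].

[doɴqiθi]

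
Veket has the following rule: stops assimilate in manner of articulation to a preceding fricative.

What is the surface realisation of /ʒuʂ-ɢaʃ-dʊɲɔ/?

/ɢ/ is a voiced uvular stop. The preceding trigger /ʂ/ is a fricative, so /ɢ/ must become a fricative as well.
The voiced uvular fricative is [ʁ], so /ɢ/ → [ʁ].
At the second juncture, /d/ likewise becomes [z] adjacent to /ʃ/.

[ʒuʂʁaʃzʊɲɔ]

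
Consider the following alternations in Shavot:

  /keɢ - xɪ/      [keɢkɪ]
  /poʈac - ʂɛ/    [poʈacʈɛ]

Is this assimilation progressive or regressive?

Underlying /x/ is realised as [k] next to /ɢ/; /ɢ/ itself does not change.
The change fricative → stop matches the manner of the preceding /ɢ/, identifying this as manner assimilation.
The same holds elsewhere in the data: /ʂ/ → [ʈ] after /c/ (fricative → stop, matching a stop) — only manner changes, and always toward the preceding segment.
Since the segment that changes follows the conditioning segment, the assimilation is progressive.

progressive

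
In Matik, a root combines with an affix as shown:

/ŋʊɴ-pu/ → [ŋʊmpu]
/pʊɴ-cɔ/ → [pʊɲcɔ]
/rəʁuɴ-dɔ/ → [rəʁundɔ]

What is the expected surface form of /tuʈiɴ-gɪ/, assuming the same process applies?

The data show regressive place assimilation: /ɴ/ → [m] before /p/; /ɴ/ → [ɲ] before /c/; /ɴ/ → [n] before /d/. In each pair only place changes, matching the following consonant, while manner and voice stay constant.
/ɴ/ is a voiced uvular nasal. The following trigger /g/ is velar, so /ɴ/ must become velar as well.
A voiced velar nasal is [ŋ], so the surface segment is [ŋ].

[tuʈiŋgɪ]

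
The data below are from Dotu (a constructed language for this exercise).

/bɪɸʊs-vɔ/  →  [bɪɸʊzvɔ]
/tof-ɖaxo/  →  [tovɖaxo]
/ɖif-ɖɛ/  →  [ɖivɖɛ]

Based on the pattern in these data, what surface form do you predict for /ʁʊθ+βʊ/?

The data show regressive voicing assimilation: /s/ → [z] before /v/; /f/ → [v] before /ɖ/. In each pair only voicing changes, matching the following consonant, while place and manner stay constant.
The rule targets /θ/ (voiceless dental fricative), which sits before the trigger /β/ (voiced).
A voiced dental fricative is [ð], so the surface segment is [ð].

[ʁʊðβʊ]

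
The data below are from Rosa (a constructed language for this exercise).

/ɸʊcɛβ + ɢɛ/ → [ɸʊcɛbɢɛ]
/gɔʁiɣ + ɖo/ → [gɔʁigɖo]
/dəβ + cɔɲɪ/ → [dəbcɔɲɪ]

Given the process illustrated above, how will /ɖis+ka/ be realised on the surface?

The data show regressive manner assimilation: /β/ → [b] before /ɢ/; /ɣ/ → [g] before /ɖ/; /β/ → [b] before /c/. In each pair only manner changes, matching the following consonant, while place and voice stay constant.
/s/ is a voiceless alveolar fricative. The following trigger /k/ is a stop, so /s/ must become a stop as well.
Changing only its manner to stop gives [t] — the voiceless alveolar stop.

[ɖitka]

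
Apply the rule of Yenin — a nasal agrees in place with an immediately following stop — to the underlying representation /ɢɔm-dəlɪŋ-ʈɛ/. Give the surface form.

/m/ is a voiced bilabial nasal. The following trigger /d/ is alveolar, so /m/ must become alveolar as well.
Changing only its place to alveolar gives [n] — the voiced alveolar nasal.
At the second juncture, /ŋ/ likewise becomes [ɳ] adjacent to /ʈ/.

[ɢɔndəlɪɳʈɛ]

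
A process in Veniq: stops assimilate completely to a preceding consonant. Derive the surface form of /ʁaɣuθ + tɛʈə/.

/t/ is the segment targeted by the rule; it sits immediately after /θ/, so it assimilates completely and surfaces as [θ].

[ʁaɣuθθɛʈə]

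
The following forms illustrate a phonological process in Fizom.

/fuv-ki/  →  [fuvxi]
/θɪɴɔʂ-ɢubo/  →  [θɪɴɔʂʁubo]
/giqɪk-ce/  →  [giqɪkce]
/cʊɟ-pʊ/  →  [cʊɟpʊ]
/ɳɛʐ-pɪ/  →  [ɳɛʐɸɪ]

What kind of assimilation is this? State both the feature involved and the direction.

The segment that alternates is /k/, which surfaces as [x] when adjacent to /v/.
The change stop → fricative matches the manner of the preceding /v/, identifying this as manner assimilation.
Place and voice are unchanged, so the assimilation is partial, not total.
The same holds elsewhere in the data: /ɢ/ → [ʁ] after /ʂ/ (stop → fricative, matching a fricative); /p/ → [ɸ] after /ʐ/ (stop → fricative, matching a fricative) — only manner changes, and always toward the preceding segment.
Nothing changes in [giqɪkce], [cʊɟpʊ]: there the adjacent consonants already agree in manner (/c/ and /k/ are both stops; /p/ and /ɟ/ are both stops), so these forms are consistent with the same rule.
The trigger is the preceding segment, so the direction is progressive (perseverative).

progressive manner assimilation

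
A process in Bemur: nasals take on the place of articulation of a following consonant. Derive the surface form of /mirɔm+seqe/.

[mirɔnseqe]

/m/ is a voiced bilabial nasal. The following trigger /s/ is alveolar, so /m/ must become alveolar as well.
The voiced alveolar nasal is [n], so /m/ → [n].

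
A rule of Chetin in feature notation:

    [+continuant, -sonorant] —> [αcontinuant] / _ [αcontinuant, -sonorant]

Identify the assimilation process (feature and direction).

regressive manner assimilation

The shared variable α links the value of [continuant] on the target to that of the neighbouring obstruent. [continuant] distinguishes stops from fricatives — a manner-of-articulation feature — so this is manner assimilation.
Since the environment is written after the underscore, the trigger follows the target; the direction is regressive.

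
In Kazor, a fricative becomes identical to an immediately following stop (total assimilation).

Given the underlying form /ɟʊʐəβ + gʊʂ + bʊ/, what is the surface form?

/β/ is the segment targeted by the rule; it sits immediately before /g/, so it assimilates completely and surfaces as [g].
At the second juncture, /ʂ/ likewise becomes [b] adjacent to /b/.

[ɟʊʐəggʊbbʊ]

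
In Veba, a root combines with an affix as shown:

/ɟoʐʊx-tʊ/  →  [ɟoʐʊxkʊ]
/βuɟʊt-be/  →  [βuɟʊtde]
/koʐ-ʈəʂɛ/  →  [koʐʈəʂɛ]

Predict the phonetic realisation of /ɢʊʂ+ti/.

[ɢʊʂʈi]

The data show progressive place assimilation: /t/ → [k] after /x/; /b/ → [d] after /t/. In each pair only place changes, matching the preceding consonant, while manner and voice stay constant.
No alternation appears in [koʐʈəʂɛ]: there the adjacent consonants already agree in place (/ʈ/ and /ʐ/ are both retroflex), so this form is consistent with the same rule.
/t/ is a voiceless alveolar stop. The preceding trigger /ʂ/ is retroflex, so /t/ must become retroflex as well.
Changing only its place to retroflex gives [ʈ] — the voiceless retroflex stop.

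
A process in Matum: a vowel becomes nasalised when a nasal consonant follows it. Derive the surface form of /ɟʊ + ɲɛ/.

[ɟʊ̃ɲɛ]

/ʊ/ sits next to the nasal /ɲ/ and is therefore nasalised to [ʊ̃].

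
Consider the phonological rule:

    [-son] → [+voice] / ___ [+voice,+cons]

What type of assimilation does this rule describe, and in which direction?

The structural change is [+voice], and the conditioning segment [+voice,+cons] (a voiced consonant) is itself voiced, so the target comes to share the voicing of its neighbour — voicing assimilation.
The conditioning segment sits to the right of the focus bar, meaning the trigger follows the segment that changes — regressive assimilation.

regressive voicing assimilation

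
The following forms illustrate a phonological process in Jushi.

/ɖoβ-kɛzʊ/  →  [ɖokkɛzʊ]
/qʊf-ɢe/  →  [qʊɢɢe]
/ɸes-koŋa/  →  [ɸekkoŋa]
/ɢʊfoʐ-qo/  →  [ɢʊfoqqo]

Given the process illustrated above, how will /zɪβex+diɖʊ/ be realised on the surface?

[zɪβeddiɖʊ]

The data show regressive total assimilation (/β/ → [k] before /k/; /f/ → [ɢ] before /ɢ/; /s/ → [k] before /k/; /ʐ/ → [q] before /q/): in every case the target segment becomes identical to its following neighbour, copying more than a single feature.
/x/ is the segment targeted by the rule; it sits immediately before /d/, so it assimilates completely and surfaces as [d].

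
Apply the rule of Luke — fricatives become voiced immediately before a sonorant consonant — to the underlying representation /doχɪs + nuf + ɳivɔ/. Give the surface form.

The rule targets /s/ (voiceless alveolar fricative), which sits before the trigger /n/ (voiced).
The voiced alveolar fricative is [z], so /s/ → [z].
At the second juncture, /f/ likewise becomes [v] adjacent to /ɳ/.

[doχɪznuvɳivɔ]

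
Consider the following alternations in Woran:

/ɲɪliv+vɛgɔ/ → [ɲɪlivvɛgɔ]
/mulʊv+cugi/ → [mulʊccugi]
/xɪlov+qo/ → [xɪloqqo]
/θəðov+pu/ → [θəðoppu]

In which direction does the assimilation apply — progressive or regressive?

Underlying /v/ is realised as [c] next to /c/; /c/ itself does not change.
The output [c] is identical to the trigger /c/ — every feature (place, manner, voicing) has been copied — so this is total assimilation.
The other forms behave the same way: /v/ → [q] before /q/; /v/ → [p] before /p/ — in each case the output is a copy of the following consonant.
In [ɲɪlivvɛgɔ] the two consonants at the boundary are already identical (/v/ + /v/), so the rule applies vacuously and nothing changes.
The trigger is the following segment, so the direction is regressive (anticipatory).

regressive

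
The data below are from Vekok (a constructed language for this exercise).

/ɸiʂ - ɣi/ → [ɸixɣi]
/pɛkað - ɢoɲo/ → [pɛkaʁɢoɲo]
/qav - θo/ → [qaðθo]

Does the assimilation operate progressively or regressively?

regressive

Comparing underlying and surface forms, /ʂ/ → [x] is the alternation; the neighbouring /ɣ/ is constant.
/ʂ/ is retroflex while /ɣ/ is velar; the output [x] is velar, matching the trigger — so the feature that spreads is place.
Checking the remaining alternations: /ð/ → [ʁ] before /ɢ/ (dental → uvular, matching uvular); /v/ → [ð] before /θ/ (labiodental → dental, matching dental) — only place changes, and always toward the following segment.
Since the segment that changes precedes the conditioning segment, the assimilation is regressive.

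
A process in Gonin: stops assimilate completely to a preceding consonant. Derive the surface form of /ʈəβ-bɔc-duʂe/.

/b/ is the segment targeted by the rule; it sits immediately after /β/, so it assimilates completely and surfaces as [β].
At the second juncture, /d/ likewise becomes [c] adjacent to /c/.

[ʈəββɔccuʂe]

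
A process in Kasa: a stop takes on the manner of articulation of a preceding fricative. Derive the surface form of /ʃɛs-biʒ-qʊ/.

[ʃɛsβiʒχʊ]

/b/ is a voiced bilabial stop. The preceding trigger /s/ is a fricative, so /b/ must become a fricative as well.
The voiced bilabial fricative is [β], so /b/ → [β].
At the second juncture, /q/ likewise becomes [χ] adjacent to /ʒ/.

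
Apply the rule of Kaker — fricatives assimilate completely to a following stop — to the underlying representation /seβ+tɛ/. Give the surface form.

[settɛ]

/β/ is the segment targeted by the rule; it sits immediately before /t/, so it assimilates completely and surfaces as [t].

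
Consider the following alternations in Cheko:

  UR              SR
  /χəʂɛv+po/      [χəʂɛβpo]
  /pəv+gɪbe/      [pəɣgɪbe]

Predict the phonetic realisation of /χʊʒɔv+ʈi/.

[χʊʒɔʐʈi]

The data show regressive place assimilation: /v/ → [β] before /p/; /v/ → [ɣ] before /g/. In each pair only place changes, matching the following consonant, while manner and voice stay constant.
/v/ is a voiced labiodental fricative. The following trigger /ʈ/ is retroflex, so /v/ must become retroflex as well.
A voiced retroflex fricative is [ʐ], so the surface segment is [ʐ].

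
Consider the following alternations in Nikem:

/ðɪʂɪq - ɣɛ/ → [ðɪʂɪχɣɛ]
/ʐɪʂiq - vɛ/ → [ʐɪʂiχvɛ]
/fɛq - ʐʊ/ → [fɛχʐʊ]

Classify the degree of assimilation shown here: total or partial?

partial assimilation

The segment that alternates is /q/, which surfaces as [χ] when adjacent to /ɣ/.
/q/ is a stop while /ɣ/ is a fricative; the output [χ] is a fricative, matching the trigger — so the feature that spreads is manner.
Place and voice are unchanged, so the assimilation is partial, not total.
Checking the remaining alternations: /q/ → [χ] before /v/ (stop → fricative, matching a fricative); /q/ → [χ] before /ʐ/ (stop → fricative, matching a fricative) — only manner changes, and always toward the following segment.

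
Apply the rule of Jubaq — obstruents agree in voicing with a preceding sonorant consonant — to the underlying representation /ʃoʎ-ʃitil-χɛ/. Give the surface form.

[ʃoʎʒitilʁɛ]

The rule targets /ʃ/ (voiceless postalveolar fricative), which sits after the trigger /ʎ/ (voiced).
Changing only its voicing to voiced gives [ʒ] — the voiced postalveolar fricative.
At the second juncture, /χ/ likewise becomes [ʁ] adjacent to /l/.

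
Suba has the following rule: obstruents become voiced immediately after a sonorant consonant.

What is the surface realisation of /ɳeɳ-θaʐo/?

[ɳeɳðaʐo]

The rule targets /θ/ (voiceless dental fricative), which sits after the trigger /ɳ/ (voiced).
A voiced dental fricative is [ð], so the surface segment is [ð].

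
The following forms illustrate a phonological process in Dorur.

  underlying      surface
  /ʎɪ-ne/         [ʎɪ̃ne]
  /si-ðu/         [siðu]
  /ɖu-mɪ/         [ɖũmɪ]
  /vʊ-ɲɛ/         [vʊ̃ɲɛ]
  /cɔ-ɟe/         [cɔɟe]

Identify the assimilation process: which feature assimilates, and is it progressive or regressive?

The vowel /ɪ/ surfaces as nasalised [ɪ̃] next to the following nasal /n/ — it has acquired the [+nasal] feature of its neighbour.
The other forms show the same pattern: /u/ → [ũ] before /m/; /ʊ/ → [ʊ̃] before /ɲ/ — each time a vowel is nasalised next to a following nasal.
No change occurs in [siðu], [cɔɟe] because the vowel at the boundary is adjacent to an oral consonant, not a nasal (/i/ next to /ð/; /ɔ/ next to /ɟ/).
Because the conditioning nasal is to the right of the vowel that changes, the process is regressive (anticipatory).

regressive nasality assimilation (vowel nasalisation)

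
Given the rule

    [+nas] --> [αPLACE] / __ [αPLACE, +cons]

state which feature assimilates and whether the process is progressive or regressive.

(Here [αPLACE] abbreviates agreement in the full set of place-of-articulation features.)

The rule copies the place features (abbreviated [PLACE]) from the environment onto the target, so the assimilating feature is place.
Since the environment is written after the underscore, the trigger follows the target; the direction is regressive.

regressive place assimilation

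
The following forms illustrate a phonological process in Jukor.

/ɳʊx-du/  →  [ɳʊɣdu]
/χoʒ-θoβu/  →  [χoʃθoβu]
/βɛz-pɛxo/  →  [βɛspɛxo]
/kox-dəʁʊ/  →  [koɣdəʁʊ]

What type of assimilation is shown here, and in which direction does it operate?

The segment that alternates is /x/, which surfaces as [ɣ] when adjacent to /d/.
The change voiceless → voiced matches the voicing of the following /d/, identifying this as voicing assimilation.
Place and manner are unchanged, so the assimilation is partial, not total.
Checking the remaining alternations: /ʒ/ → [ʃ] before /θ/ (voiced → voiceless, matching voiceless); /z/ → [s] before /p/ (voiced → voiceless, matching voiceless) — only voicing changes, and always toward the following segment.
Since the segment that changes precedes the conditioning segment, the assimilation is regressive.

regressive voicing assimilation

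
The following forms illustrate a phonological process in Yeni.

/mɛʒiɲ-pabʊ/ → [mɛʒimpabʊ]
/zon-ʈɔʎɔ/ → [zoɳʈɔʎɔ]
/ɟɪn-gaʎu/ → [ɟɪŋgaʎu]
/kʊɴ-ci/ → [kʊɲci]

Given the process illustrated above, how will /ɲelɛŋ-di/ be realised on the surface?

The data show regressive place assimilation: /ɲ/ → [m] before /p/; /n/ → [ɳ] before /ʈ/; /n/ → [ŋ] before /g/; /ɴ/ → [ɲ] before /c/. In each pair only place changes, matching the following consonant, while manner and voice stay constant.
The rule targets /ŋ/ (voiced velar nasal), which sits before the trigger /d/ (alveolar).
The voiced alveolar nasal is [n], so /ŋ/ → [n].

[ɲelɛndi]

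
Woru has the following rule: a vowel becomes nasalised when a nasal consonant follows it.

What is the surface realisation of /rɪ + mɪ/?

The vowel /ɪ/ is adjacent to the following nasal /m/, so it acquires [+nasal] and surfaces as [ɪ̃].

[rɪ̃mɪ]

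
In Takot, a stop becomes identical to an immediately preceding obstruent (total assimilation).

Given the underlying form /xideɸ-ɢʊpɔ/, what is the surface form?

/ɢ/ is the segment targeted by the rule; it sits immediately after /ɸ/, so it assimilates completely and surfaces as [ɸ].

[xideɸɸʊpɔ]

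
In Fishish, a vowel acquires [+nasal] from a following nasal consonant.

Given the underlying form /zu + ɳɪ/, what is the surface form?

/u/ sits next to the nasal /ɳ/ and is therefore nasalised to [ũ].

[zũɳɪ]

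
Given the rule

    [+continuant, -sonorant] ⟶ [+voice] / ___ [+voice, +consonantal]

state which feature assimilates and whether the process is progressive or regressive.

The structural change is [+voice], and the conditioning segment [+voice, +consonantal] (a voiced consonant) is itself voiced, so the target comes to share the voicing of its neighbour — voicing assimilation.
Since the environment is written after the underscore, the trigger follows the target; the direction is regressive.

regressive voicing assimilation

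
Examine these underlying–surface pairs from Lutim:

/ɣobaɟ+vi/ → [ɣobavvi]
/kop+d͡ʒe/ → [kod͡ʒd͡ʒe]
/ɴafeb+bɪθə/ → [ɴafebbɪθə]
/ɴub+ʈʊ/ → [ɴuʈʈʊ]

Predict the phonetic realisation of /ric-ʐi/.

[riʐʐi]

The data show regressive total assimilation (/ɟ/ → [v] before /v/; /p/ → [d͡ʒ] before /d͡ʒ/; /b/ → [ʈ] before /ʈ/): in every case the target segment becomes identical to its following neighbour, copying more than a single feature.
In [ɴafebbɪθə] the two consonants at the boundary are already identical (/b/ + /b/), so the rule applies vacuously and nothing changes.
/c/ is the segment targeted by the rule; it sits immediately before /ʐ/, so it assimilates completely and surfaces as [ʐ].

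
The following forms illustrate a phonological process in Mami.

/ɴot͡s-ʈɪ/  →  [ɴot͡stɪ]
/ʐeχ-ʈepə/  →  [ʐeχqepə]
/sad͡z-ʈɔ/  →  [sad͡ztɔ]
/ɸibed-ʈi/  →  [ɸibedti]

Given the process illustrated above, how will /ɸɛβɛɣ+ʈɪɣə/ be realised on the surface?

The data show progressive place assimilation: /ʈ/ → [t] after /t͡s/; /ʈ/ → [q] after /χ/; /ʈ/ → [t] after /d͡z/; /ʈ/ → [t] after /d/. In each pair only place changes, matching the preceding consonant, while manner and voice stay constant.
The rule targets /ʈ/ (voiceless retroflex stop), which sits after the trigger /ɣ/ (velar).
The voiceless velar stop is [k], so /ʈ/ → [k].

[ɸɛβɛɣkɪɣə]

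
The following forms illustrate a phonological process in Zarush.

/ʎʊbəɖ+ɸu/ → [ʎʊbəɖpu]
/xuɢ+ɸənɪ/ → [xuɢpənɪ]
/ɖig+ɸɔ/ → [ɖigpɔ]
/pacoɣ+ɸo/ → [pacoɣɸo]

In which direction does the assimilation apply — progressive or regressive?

Comparing underlying and surface forms, /ɸ/ → [p] is the alternation; the neighbouring /ɖ/ is constant.
/ɸ/ is a fricative while /ɖ/ is a stop; the output [p] is a stop, matching the trigger — so the feature that spreads is manner.
Checking the remaining alternations: /ɸ/ → [p] after /ɢ/ (fricative → stop, matching a stop); /ɸ/ → [p] after /g/ (fricative → stop, matching a stop) — only manner changes, and always toward the preceding segment.
No alternation appears in [pacoɣɸo]: there the adjacent consonants already agree in manner (/ɸ/ and /ɣ/ are both fricatives), so this form is consistent with the same rule.
Since the segment that changes follows the conditioning segment, the assimilation is progressive.

progressive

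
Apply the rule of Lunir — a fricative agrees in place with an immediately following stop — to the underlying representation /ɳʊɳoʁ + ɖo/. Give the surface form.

The rule targets /ʁ/ (voiced uvular fricative), which sits before the trigger /ɖ/ (retroflex).
The voiced retroflex fricative is [ʐ], so /ʁ/ → [ʐ].

[ɳʊɳoʐɖo]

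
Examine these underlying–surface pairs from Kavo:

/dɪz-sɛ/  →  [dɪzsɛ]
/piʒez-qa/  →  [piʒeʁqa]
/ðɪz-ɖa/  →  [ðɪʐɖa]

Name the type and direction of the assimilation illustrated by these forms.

regressive place assimilation

Underlying /z/ is realised as [ʁ] next to /q/; /q/ itself does not change.
/z/ is alveolar while /q/ is uvular; the output [ʁ] is uvular, matching the trigger — so the feature that spreads is place.
Manner and voice are unchanged, so the assimilation is partial, not total.
Checking the remaining alternation: /z/ → [ʐ] before /ɖ/ (alveolar → retroflex, matching retroflex) — only place changes, and always toward the following segment.
No alternation appears in [dɪzsɛ]: there the adjacent consonants already agree in place (/z/ and /s/ are both alveolar), so this form is consistent with the same rule.
Since the segment that changes precedes the conditioning segment, the assimilation is regressive.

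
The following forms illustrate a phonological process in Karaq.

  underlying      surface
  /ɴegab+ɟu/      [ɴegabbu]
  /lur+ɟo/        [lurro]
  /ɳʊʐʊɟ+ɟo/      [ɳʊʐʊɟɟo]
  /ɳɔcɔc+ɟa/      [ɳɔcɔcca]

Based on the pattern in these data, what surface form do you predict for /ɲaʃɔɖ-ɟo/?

[ɲaʃɔɖɖo]

The data show progressive total assimilation (/ɟ/ → [b] after /b/; /ɟ/ → [r] after /r/; /ɟ/ → [c] after /c/): in every case the target segment becomes identical to its preceding neighbour, copying more than a single feature.
In [ɳʊʐʊɟɟo] the two consonants at the boundary are already identical (/ɟ/ + /ɟ/), so the rule applies vacuously and nothing changes.
/ɟ/ is the segment targeted by the rule; it sits immediately after /ɖ/, so it assimilates completely and surfaces as [ɖ].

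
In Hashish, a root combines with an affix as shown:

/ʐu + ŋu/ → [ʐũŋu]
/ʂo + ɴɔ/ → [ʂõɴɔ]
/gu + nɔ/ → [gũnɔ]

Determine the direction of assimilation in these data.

The vowel /u/ surfaces as nasalised [ũ] next to the following nasal /ŋ/ — it has acquired the [+nasal] feature of its neighbour.
The other forms show the same pattern: /o/ → [õ] before /ɴ/; /u/ → [ũ] before /n/ — each time a vowel is nasalised next to a following nasal.
Because the conditioning nasal is to the right of the vowel that changes, the process is regressive (anticipatory).

regressive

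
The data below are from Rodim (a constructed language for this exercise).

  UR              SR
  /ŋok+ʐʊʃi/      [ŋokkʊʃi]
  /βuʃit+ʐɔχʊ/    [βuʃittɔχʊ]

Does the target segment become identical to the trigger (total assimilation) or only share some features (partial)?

total assimilation

The segment that alternates is /ʐ/, which surfaces as [k] when adjacent to /k/.
The output [k] is identical to the trigger /k/ — every feature (place, manner, voicing) has been copied — so this is total assimilation.
The remaining alternation confirms this: /ʐ/ → [t] after /t/ — in each case the output is a copy of the preceding consonant.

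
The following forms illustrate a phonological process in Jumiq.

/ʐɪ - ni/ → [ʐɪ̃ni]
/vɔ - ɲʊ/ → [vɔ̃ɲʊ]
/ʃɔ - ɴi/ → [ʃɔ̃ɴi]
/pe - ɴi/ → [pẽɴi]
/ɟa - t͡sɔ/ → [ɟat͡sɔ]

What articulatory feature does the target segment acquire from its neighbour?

The vowel /ɪ/ surfaces as nasalised [ɪ̃] next to the following nasal /n/ — it has acquired the [+nasal] feature of its neighbour.
The other forms show the same pattern: /ɔ/ → [ɔ̃] before /ɲ/; /ɔ/ → [ɔ̃] before /ɴ/; /e/ → [ẽ] before /ɴ/ — each time a vowel is nasalised next to a following nasal.
No change occurs in [ɟat͡sɔ] because the vowel at the boundary is adjacent to an oral consonant, not a nasal (/a/ next to /t͡s/).

nasality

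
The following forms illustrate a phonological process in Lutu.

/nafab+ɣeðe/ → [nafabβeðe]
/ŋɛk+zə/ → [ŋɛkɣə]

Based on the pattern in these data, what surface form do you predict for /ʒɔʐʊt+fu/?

The data show progressive place assimilation: /ɣ/ → [β] after /b/; /z/ → [ɣ] after /k/. In each pair only place changes, matching the preceding consonant, while manner and voice stay constant.
The rule targets /f/ (voiceless labiodental fricative), which sits after the trigger /t/ (alveolar).
A voiceless alveolar fricative is [s], so the surface segment is [s].

[ʒɔʐʊtsu]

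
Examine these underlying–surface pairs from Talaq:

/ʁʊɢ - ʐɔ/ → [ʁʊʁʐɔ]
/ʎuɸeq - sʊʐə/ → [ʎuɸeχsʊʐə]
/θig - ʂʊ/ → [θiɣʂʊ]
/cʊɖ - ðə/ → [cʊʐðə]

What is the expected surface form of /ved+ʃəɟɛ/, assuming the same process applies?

[vezʃəɟɛ]

The data show regressive manner assimilation: /ɢ/ → [ʁ] before /ʐ/; /q/ → [χ] before /s/; /g/ → [ɣ] before /ʂ/; /ɖ/ → [ʐ] before /ð/. In each pair only manner changes, matching the following consonant, while place and voice stay constant.
/d/ is a voiced alveolar stop. The following trigger /ʃ/ is a fricative, so /d/ must become a fricative as well.
The voiced alveolar fricative is [z], so /d/ → [z].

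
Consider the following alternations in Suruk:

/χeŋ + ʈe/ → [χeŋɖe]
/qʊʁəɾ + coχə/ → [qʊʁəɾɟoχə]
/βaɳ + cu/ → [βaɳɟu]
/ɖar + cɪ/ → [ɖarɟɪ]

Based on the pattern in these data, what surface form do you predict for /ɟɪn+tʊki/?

The data show progressive voicing assimilation: /ʈ/ → [ɖ] after /ŋ/; /c/ → [ɟ] after /ɾ/; /c/ → [ɟ] after /ɳ/; /c/ → [ɟ] after /r/. In each pair only voicing changes, matching the preceding consonant, while place and manner stay constant.
/t/ is a voiceless alveolar stop. The preceding trigger /n/ is voiced, so /t/ must become voiced as well.
The voiced alveolar stop is [d], so /t/ → [d].

[ɟɪndʊki]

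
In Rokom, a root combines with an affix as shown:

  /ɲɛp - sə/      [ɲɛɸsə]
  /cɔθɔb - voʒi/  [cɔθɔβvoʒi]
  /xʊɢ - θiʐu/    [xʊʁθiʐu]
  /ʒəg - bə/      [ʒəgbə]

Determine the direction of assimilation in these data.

Comparing underlying and surface forms, /p/ → [ɸ] is the alternation; the neighbouring /s/ is constant.
The change stop → fricative matches the manner of the following /s/, identifying this as manner assimilation.
The same holds elsewhere in the data: /b/ → [β] before /v/ (stop → fricative, matching a fricative); /ɢ/ → [ʁ] before /θ/ (stop → fricative, matching a fricative) — only manner changes, and always toward the following segment.
Nothing changes in [ʒəgbə]: there the adjacent consonants already agree in manner (/g/ and /b/ are both stops), so this form is consistent with the same rule.
Since the segment that changes precedes the conditioning segment, the assimilation is regressive.

regressive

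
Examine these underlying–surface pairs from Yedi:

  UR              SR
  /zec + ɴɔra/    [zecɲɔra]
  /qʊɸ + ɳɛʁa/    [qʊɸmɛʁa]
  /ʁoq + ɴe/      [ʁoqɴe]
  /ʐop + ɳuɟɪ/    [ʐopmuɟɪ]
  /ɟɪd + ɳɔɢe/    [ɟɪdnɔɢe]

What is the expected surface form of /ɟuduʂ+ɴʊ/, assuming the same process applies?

[ɟuduʂɳʊ]

The data show progressive place assimilation: /ɴ/ → [ɲ] after /c/; /ɳ/ → [m] after /ɸ/; /ɳ/ → [m] after /p/; /ɳ/ → [n] after /d/. In each pair only place changes, matching the preceding consonant, while manner and voice stay constant.
Nothing changes in [ʁoqɴe]: there the adjacent consonants already agree in place (/ɴ/ and /q/ are both uvular), so this form is consistent with the same rule.
/ɴ/ is a voiced uvular nasal. The preceding trigger /ʂ/ is retroflex, so /ɴ/ must become retroflex as well.
The voiced retroflex nasal is [ɳ], so /ɴ/ → [ɳ].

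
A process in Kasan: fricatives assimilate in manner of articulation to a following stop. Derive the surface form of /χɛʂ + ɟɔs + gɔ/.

The rule targets /ʂ/ (voiceless retroflex fricative), which sits before the trigger /ɟ/ (stop).
Changing only its manner to stop gives [ʈ] — the voiceless retroflex stop.
The same rule applies at the second boundary: /s/ → [t] next to /g/.

[χɛʈɟɔtgɔ]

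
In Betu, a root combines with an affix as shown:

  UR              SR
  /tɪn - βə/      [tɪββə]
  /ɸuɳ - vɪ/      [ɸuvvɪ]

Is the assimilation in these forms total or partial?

Underlying /n/ is realised as [β] next to /β/; /β/ itself does not change.
The output [β] is identical to the trigger /β/ — every feature (place, manner, voicing) has been copied — so this is total assimilation.
The remaining alternation confirms this: /ɳ/ → [v] before /v/ — in each case the output is a copy of the following consonant.

total assimilation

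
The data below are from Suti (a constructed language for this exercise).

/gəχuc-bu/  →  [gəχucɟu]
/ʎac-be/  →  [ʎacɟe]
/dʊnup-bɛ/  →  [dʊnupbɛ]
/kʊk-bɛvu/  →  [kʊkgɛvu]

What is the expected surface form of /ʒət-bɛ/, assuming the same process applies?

[ʒətdɛ]

The data show progressive place assimilation: /b/ → [ɟ] after /c/; /b/ → [g] after /k/. In each pair only place changes, matching the preceding consonant, while manner and voice stay constant.
Nothing changes in [dʊnupbɛ]: there the adjacent consonants already agree in place (/b/ and /p/ are both bilabial), so this form is consistent with the same rule.
/b/ is a voiced bilabial stop. The preceding trigger /t/ is alveolar, so /b/ must become alveolar as well.
The voiced alveolar stop is [d], so /b/ → [d].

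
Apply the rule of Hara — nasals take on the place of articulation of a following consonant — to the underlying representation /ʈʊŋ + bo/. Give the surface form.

[ʈʊmbo]

The rule targets /ŋ/ (voiced velar nasal), which sits before the trigger /b/ (bilabial).
The voiced bilabial nasal is [m], so /ŋ/ → [m].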